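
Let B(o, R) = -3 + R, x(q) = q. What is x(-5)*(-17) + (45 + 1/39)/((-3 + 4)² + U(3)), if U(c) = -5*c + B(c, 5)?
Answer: 9506/117 ≈ 81.248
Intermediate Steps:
U(c) = 2 - 5*c (U(c) = -5*c + (-3 + 5) = -5*c + 2 = 2 - 5*c)
x(-5)*(-17) + (45 + 1/39)/((-3 + 4)² + U(3)) = -5*(-17) + (45 + 1/39)/((-3 + 4)² + (2 - 5*3)) = 85 + (45 + 1/39)/(1² + (2 - 15)) = 85 + 1756/(39*(1 - 13)) = 85 + (1756/39)/(-12) = 85 + (1756/39)*(-1/12) = 85 - 439/117 = 9506/117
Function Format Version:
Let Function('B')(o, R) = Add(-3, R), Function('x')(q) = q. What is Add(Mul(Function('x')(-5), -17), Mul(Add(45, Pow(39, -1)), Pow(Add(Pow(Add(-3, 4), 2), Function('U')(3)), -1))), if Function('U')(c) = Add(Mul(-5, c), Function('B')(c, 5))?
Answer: Rational(9506, 117) ≈ 81.248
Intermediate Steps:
Function('U')(c) = Add(2, Mul(-5, c)) (Function('U')(c) = Add(Mul(-5, c), Add(-3, 5)) = Add(Mul(-5, c), 2) = Add(2, Mul(-5, c)))
Add(Mul(Function('x')(-5), -17), Mul(Add(45, Pow(39, -1)), Pow(Add(Pow(Add(-3, 4), 2), Function('U')(3)), -1))) = Add(Mul(-5, -17), Mul(Add(45, Pow(39, -1)), Pow(Add(Pow(Add(-3, 4), 2), Add(2, Mul(-5, 3))), -1))) = Add(85, Mul(Add(45, Rational(1, 39)), Pow(Add(Pow(1, 2), Add(2, -15)), -1))) = Add(85, Mul(Rational(1756, 39), Pow(Add(1, -13), -1))) = Add(85, Mul(Rational(1756, 39), Pow(-12, -1))) = Add(85, Mul(Rational(1756, 39), Rational(-1, 12))) = Add(85, Rational(-439, 117)) = Rational(9506, 117)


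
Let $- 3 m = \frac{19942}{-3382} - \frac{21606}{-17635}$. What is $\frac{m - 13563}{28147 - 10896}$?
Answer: $- \frac{1213238618026}{1543315086105} \approx -0.78613$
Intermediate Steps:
$m = \frac{139302839}{89462355}$ ($m = - \frac{\frac{19942}{-3382} - \frac{21606}{-17635}}{3} = - \frac{19942 \left(- \frac{1}{3382}\right) - - \frac{21606}{17635}}{3} = - \frac{- \frac{9971}{1691} + \frac{21606}{17635}}{3} = \left(- \frac{1}{3}\right) \left(- \frac{139302839}{29820785}\right) = \frac{139302839}{89462355} \approx 1.5571$)
$\frac{m - 13563}{28147 - 10896} = \frac{\frac{139302839}{89462355} - 13563}{28147 - 10896} = - \frac{1213238618026}{89462355 \cdot 17251} = \left(- \frac{1213238618026}{89462355}\right) \frac{1}{17251} = - \frac{1213238618026}{1543315086105}$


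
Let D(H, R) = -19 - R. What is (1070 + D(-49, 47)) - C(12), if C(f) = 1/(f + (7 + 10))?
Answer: 29115/29 ≈ 1004.0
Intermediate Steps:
C(f) = 1/(17 + f) (C(f) = 1/(f + 17) = 1/(17 + f))
(1070 + D(-49, 47)) - C(12) = (1070 + (-19 - 1*47)) - 1/(17 + 12) = (1070 + (-19 - 47)) - 1/29 = (1070 - 66) - 1*1/29 = 1004 - 1/29 = 29115/29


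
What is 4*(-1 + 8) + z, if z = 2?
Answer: 30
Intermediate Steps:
4*(-1 + 8) + z = 4*(-1 + 8) + 2 = 4*7 + 2 = 28 + 2 = 30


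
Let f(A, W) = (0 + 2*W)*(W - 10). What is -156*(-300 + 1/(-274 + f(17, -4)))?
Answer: 1263626/27 ≈ 46801.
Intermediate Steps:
f(A, W) = 2*W*(-10 + W) (f(A, W) = (2*W)*(-10 + W) = 2*W*(-10 + W))
-156*(-300 + 1/(-274 + f(17, -4))) = -156*(-300 + 1/(-274 + 2*(-4)*(-10 - 4))) = -156*(-300 + 1/(-274 + 2*(-4)*(-14))) = -156*(-300 + 1/(-274 + 112)) = -156*(-300 + 1/(-162)) = -156*(-300 - 1/162) = -156*(-48601/162) = 1263626/27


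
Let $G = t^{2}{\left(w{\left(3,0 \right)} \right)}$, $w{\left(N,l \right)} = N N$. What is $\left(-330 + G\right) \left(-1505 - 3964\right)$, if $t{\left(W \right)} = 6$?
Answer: $1607886$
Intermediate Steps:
$w{\left(N,l \right)} = N^{2}$
$G = 36$ ($G = 6^{2} = 36$)
$\left(-330 + G\right) \left(-1505 - 3964\right) = \left(-330 + 36\right) \left(-1505 - 3964\right) = \left(-294\right) \left(-5469\right) = 1607886$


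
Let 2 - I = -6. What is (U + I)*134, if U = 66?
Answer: 9916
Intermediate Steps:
I = 8 (I = 2 - 1*(-6) = 2 + 6 = 8)
(U + I)*134 = (66 + 8)*134 = 74*134 = 9916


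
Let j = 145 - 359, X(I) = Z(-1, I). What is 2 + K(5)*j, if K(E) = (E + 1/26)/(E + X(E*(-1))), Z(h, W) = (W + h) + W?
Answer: 14173/78 ≈ 181.71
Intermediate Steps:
Z(h, W) = h + 2*W
X(I) = -1 + 2*I
j = -214
K(E) = (1/26 + E)/(-1 - E) (K(E) = (E + 1/26)/(E + (-1 + 2*(E*(-1)))) = (E + 1/26)/(E + (-1 + 2*(-E))) = (1/26 + E)/(E + (-1 - 2*E)) = (1/26 + E)/(-1 - E))
2 + K(5)*j = 2 + ((1/26 + 5)/(-1 - 1*5))*(-214) = 2 + ((131/26)/(-1 - 5))*(-214) = 2 + ((131/26)/(-6))*(-214) = 2 - 1/6*131/26*(-214) = 2 - 131/156*(-214) = 2 + 14017/78 = 14173/78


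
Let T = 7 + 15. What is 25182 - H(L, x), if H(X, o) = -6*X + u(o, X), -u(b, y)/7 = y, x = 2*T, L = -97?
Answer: 23921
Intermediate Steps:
T = 22
x = 44 (x = 2*22 = 44)
u(b, y) = -7*y
H(X, o) = -13*X (H(X, o) = -6*X - 7*X = -13*X)
25182 - H(L, x) = 25182 - (-13)*(-97) = 25182 - 1*1261 = 25182 - 1261 = 23921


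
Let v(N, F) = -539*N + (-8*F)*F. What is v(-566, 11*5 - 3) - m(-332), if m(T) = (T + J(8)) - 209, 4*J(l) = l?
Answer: 283981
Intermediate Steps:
J(l) = l/4
m(T) = -207 + T (m(T) = (T + (¼)*8) - 209 = (T + 2) - 209 = (2 + T) - 209 = -207 + T)
v(N, F) = -539*N - 8*F²
v(-566, 11*5 - 3) - m(-332) = (-539*(-566) - 8*(11*5 - 3)²) - (-207 - 332) = (305074 - 8*(55 - 3)²) - 1*(-539) = (305074 - 8*52²) + 539 = (305074 - 8*2704) + 539 = (305074 - 21632) + 539 = 283442 + 539 = 283981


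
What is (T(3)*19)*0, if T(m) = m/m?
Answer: 0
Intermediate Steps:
T(m) = 1
(T(3)*19)*0 = (1*19)*0 = 19*0 = 0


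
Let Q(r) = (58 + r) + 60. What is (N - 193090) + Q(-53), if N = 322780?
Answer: 129755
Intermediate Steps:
Q(r) = 118 + r
(N - 193090) + Q(-53) = (322780 - 193090) + (118 - 53) = 129690 + 65 = 129755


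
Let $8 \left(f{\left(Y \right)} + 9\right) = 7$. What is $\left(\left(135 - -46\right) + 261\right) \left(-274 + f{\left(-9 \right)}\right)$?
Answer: $- \frac{498797}{4} \approx -1.247 \cdot 10^{5}$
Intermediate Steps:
$f{\left(Y \right)} = - \frac{65}{8}$ ($f{\left(Y \right)} = -9 + \frac{1}{8} \cdot 7 = -9 + \frac{7}{8} = - \frac{65}{8}$)
$\left(\left(135 - -46\right) + 261\right) \left(-274 + f{\left(-9 \right)}\right) = \left(\left(135 - -46\right) + 261\right) \left(-274 - \frac{65}{8}\right) = \left(\left(135 + 46\right) + 261\right) \left(- \frac{2257}{8}\right) = \left(181 + 261\right) \left(- \frac{2257}{8}\right) = 442 \left(- \frac{2257}{8}\right) = - \frac{498797}{4}$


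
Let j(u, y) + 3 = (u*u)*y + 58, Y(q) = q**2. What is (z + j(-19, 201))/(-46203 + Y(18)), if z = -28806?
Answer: -43810/45879 ≈ -0.95490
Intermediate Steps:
j(u, y) = 55 + y*u**2 (j(u, y) = -3 + ((u*u)*y + 58) = -3 + (u**2*y + 58) = -3 + (y*u**2 + 58) = -3 + (58 + y*u**2) = 55 + y*u**2)
(z + j(-19, 201))/(-46203 + Y(18)) = (-28806 + (55 + 201*(-19)**2))/(-46203 + 18**2) = (-28806 + (55 + 201*361))/(-46203 + 324) = (-28806 + (55 + 72561))/(-45879) = (-28806 + 72616)*(-1/45879) = 43810*(-1/45879) = -43810/45879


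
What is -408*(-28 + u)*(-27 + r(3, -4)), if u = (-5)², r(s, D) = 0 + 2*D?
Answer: -42840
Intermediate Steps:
r(s, D) = 2*D
u = 25
-408*(-28 + u)*(-27 + r(3, -4)) = -408*(-28 + 25)*(-27 + 2*(-4)) = -(-1224)*(-27 - 8) = -(-1224)*(-35) = -408*105 = -42840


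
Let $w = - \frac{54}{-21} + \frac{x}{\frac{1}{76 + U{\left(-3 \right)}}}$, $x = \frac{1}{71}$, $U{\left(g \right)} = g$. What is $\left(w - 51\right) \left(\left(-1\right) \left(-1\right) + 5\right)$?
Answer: $- \frac{141348}{497} \approx -284.4$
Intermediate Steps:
$x = \frac{1}{71} \approx 0.014085$
$w = \frac{1789}{497}$ ($w = - \frac{54}{-21} + \frac{1}{71 \frac{1}{76 - 3}} = \left(-54\right) \left(- \frac{1}{21}\right) + \frac{1}{71 \cdot \frac{1}{73}} = \frac{18}{7} + \frac{\frac{1}{\frac{1}{73}}}{71} = \frac{18}{7} + \frac{1}{71} \cdot 73 = \frac{18}{7} + \frac{73}{71} = \frac{1789}{497} \approx 3.5996$)
$\left(w - 51\right) \left(\left(-1\right) \left(-1\right) + 5\right) = \left(\frac{1789}{497} - 51\right) \left(\left(-1\right) \left(-1\right) + 5\right) = - \frac{23558 \left(1 + 5\right)}{497} = \left(- \frac{23558}{497}\right) 6 = - \frac{141348}{497}$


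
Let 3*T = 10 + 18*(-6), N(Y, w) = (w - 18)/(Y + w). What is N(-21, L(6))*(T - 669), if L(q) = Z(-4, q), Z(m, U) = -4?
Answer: -9262/15 ≈ -617.47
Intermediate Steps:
L(q) = -4
N(Y, w) = (-18 + w)/(Y + w)
T = -98/3 (T = (10 + 18*(-6))/3 = (10 - 108)/3 = (1/3)*(-98) = -98/3 ≈ -32.667)
N(-21, L(6))*(T - 669) = ((-18 - 4)/(-21 - 4))*(-98/3 - 669) = (-22/(-25))*(-2105/3) = -1/25*(-22)*(-2105/3) = (22/25)*(-2105/3) = -9262/15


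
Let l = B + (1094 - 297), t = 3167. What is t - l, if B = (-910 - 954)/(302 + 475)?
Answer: 1843354/777 ≈ 2372.4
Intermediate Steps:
B = -1864/777 ≈ -2.3990
l = 617405/777 (l = -1864/777 + (1094 - 297) = -1864/777 + 797 = 617405/777 ≈ 794.60)
t - l = 3167 - 1*617405/777 = 3167 - 617405/777 = 1843354/777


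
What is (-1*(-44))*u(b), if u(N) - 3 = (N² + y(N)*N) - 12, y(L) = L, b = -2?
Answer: -44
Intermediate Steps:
u(N) = -9 + 2*N² (u(N) = 3 + ((N² + N*N) - 12) = 3 + ((N² + N²) - 12) = 3 + (2*N² - 12) = 3 + (-12 + 2*N²) = -9 + 2*N²)
(-1*(-44))*u(b) = (-1*(-44))*(-9 + 2*(-2)²) = 44*(-9 + 2*4) = 44*(-9 + 8) = 44*(-1) = -44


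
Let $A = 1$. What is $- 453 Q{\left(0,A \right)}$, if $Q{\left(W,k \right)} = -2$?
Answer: $906$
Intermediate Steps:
$- 453 Q{\left(0,A \right)} = \left(-453\right) \left(-2\right) = 906$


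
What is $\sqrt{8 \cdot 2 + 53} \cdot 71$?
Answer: $71 \sqrt{69} \approx 589.77$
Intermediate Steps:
$\sqrt{8 \cdot 2 + 53} \cdot 71 = \sqrt{16 + 53} \cdot 71 = \sqrt{69} \cdot 71 = 71 \sqrt{69}$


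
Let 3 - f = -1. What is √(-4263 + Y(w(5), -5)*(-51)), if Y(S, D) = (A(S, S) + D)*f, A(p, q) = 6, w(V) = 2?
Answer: I*√4467 ≈ 66.836*I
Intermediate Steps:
f = 4 (f = 3 - 1*(-1) = 3 + 1 = 4)
Y(S, D) = 24 + 4*D (Y(S, D) = (6 + D)*4 = 24 + 4*D)
√(-4263 + Y(w(5), -5)*(-51)) = √(-4263 + (24 + 4*(-5))*(-51)) = √(-4263 + (24 - 20)*(-51)) = √(-4263 + 4*(-51)) = √(-4263 - 204) = √(-4467) = I*√4467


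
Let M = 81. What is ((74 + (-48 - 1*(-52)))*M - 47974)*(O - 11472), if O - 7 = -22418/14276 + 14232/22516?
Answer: 9595441446044436/20089901 ≈ 4.7763e+8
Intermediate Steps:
O = 243560157/40179802 (O = 7 + (-22418/14276 + 14232/22516) = 7 + (-22418*1/14276 + 14232*(1/22516)) = 7 + (-11209/7138 + 3558/5629) = 7 - 37698457/40179802 = 243560157/40179802 ≈ 6.0618)
((74 + (-48 - 1*(-52)))*M - 47974)*(O - 11472) = ((74 + (-48 - 1*(-52)))*81 - 47974)*(243560157/40179802 - 11472) = ((74 + (-48 + 52))*81 - 47974)*(-460699128387/40179802) = ((74 + 4)*81 - 47974)*(-460699128387/40179802) = (78*81 - 47974)*(-460699128387/40179802) = (6318 - 47974)*(-460699128387/40179802) = -41656*(-460699128387/40179802) = 9595441446044436/20089901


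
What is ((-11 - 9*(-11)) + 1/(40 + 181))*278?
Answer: 5406822/221 ≈ 24465.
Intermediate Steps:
((-11 - 9*(-11)) + 1/(40 + 181))*278 = ((-11 + 99) + 1/221)*278 = (88 + 1/221)*278 = (19449/221)*278 = 5406822/221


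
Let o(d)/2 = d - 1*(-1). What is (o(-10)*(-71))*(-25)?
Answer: -31950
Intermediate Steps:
o(d) = 2 + 2*d (o(d) = 2*(d - 1*(-1)) = 2*(d + 1) = 2*(1 + d) = 2 + 2*d)
(o(-10)*(-71))*(-25) = ((2 + 2*(-10))*(-71))*(-25) = ((2 - 20)*(-71))*(-25) = -18*(-71)*(-25) = 1278*(-25) = -31950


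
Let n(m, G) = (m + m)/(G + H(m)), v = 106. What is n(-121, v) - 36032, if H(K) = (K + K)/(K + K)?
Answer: -3855666/107 ≈ -36034.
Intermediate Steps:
H(K) = 1 (H(K) = (2*K)/((2*K)) = (2*K)*(1/(2*K)) = 1)
n(m, G) = 2*m/(1 + G) (n(m, G) = (m + m)/(G + 1) = (2*m)/(1 + G) = 2*m/(1 + G))
n(-121, v) - 36032 = 2*(-121)/(1 + 106) - 36032 = 2*(-121)/107 - 36032 = 2*(-121)*(1/107) - 36032 = -242/107 - 36032 = -3855666/107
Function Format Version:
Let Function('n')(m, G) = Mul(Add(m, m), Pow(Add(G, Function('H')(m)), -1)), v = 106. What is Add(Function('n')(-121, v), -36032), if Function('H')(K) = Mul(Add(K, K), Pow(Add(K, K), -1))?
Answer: Rational(-3855666, 107) ≈ -36034.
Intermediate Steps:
Function('H')(K) = 1 (Function('H')(K) = Mul(Mul(2, K), Pow(Mul(2, K), -1)) = Mul(Mul(2, K), Mul(Rational(1, 2), Pow(K, -1))) = 1)
Function('n')(m, G) = Mul(2, m, Pow(Add(1, G), -1)) (Function('n')(m, G) = Mul(Add(m, m), Pow(Add(G, 1), -1)) = Mul(Mul(2, m), Pow(Add(1, G), -1)) = Mul(2, m, Pow(Add(1, G), -1)))
Add(Function('n')(-121, v), -36032) = Add(Mul(2, -121, Pow(Add(1, 106), -1)), -36032) = Add(Mul(2, -121, Pow(107, -1)), -36032) = Add(Mul(2, -121, Rational(1, 107)), -36032) = Add(Rational(-242, 107), -36032) = Rational(-3855666, 107)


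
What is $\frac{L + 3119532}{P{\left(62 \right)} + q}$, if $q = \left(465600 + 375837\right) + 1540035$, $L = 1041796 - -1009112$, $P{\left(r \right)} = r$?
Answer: $\frac{2585220}{1190767} \approx 2.1711$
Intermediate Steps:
$L = 2050908$ ($L = 1041796 + 1009112 = 2050908$)
$q = 2381472$ ($q = 841437 + 1540035 = 2381472$)
$\frac{L + 3119532}{P{\left(62 \right)} + q} = \frac{2050908 + 3119532}{62 + 2381472} = \frac{5170440}{2381534} = 5170440 \cdot \frac{1}{2381534} = \frac{2585220}{1190767}$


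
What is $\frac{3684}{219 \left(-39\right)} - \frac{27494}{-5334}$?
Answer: $\frac{3984737}{843661} \approx 4.7232$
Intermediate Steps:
$\frac{3684}{219 \left(-39\right)} - \frac{27494}{-5334} = \frac{3684}{-8541} - - \frac{13747}{2667} = 3684 \left(- \frac{1}{8541}\right) + \frac{13747}{2667} = - \frac{1228}{2847} + \frac{13747}{2667} = \frac{3984737}{843661}$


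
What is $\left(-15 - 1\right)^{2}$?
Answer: $256$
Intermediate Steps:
$\left(-15 - 1\right)^{2} = \left(-16\right)^{2} = 256$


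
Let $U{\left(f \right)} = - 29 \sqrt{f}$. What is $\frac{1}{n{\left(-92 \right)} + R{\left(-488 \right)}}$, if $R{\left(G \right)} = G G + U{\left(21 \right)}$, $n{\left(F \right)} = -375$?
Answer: $\frac{33967}{8076297100} + \frac{29 \sqrt{21}}{56534079700} \approx 4.2081 \cdot 10^{-6}$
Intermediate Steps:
$R{\left(G \right)} = G^{2} - 29 \sqrt{21}$ ($R{\left(G \right)} = G G - 29 \sqrt{21} = G^{2} - 29 \sqrt{21}$)
$\frac{1}{n{\left(-92 \right)} + R{\left(-488 \right)}} = \frac{1}{-375 + \left(\left(-488\right)^{2} - 29 \sqrt{21}\right)} = \frac{1}{-375 + \left(238144 - 29 \sqrt{21}\right)} = \frac{1}{237769 - 29 \sqrt{21}}$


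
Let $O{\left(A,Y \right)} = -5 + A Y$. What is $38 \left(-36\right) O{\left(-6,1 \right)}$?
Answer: $15048$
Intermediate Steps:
$38 \left(-36\right) O{\left(-6,1 \right)} = 38 \left(-36\right) \left(-5 - 6\right) = - 1368 \left(-5 - 6\right) = \left(-1368\right) \left(-11\right) = 15048$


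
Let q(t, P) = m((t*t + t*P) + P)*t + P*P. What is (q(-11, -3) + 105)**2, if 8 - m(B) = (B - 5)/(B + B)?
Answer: 22363441/22801 ≈ 980.81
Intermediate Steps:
m(B) = 8 - (-5 + B)/(2*B) (m(B) = 8 - (B - 5)/(B + B) = 8 - (-5 + B)/(2*B))
q(t, P) = P**2 + 5*t*(1 + 3*P + 3*t**2 + 3*P*t)/(2*(P + t**2 + P*t)) (q(t, P) = (5*(1 + 3*((t*t + t*P) + P))/(2*((t*t + t*P) + P)))*t + P*P = (5*(1 + 3*((t**2 + P*t) + P))/(2*((t**2 + P*t) + P)))*t + P**2 = (5*(1 + 3*(P + t**2 + P*t))/(2*(P + t**2 + P*t)))*t + P**2 = (5*(1 + (3*P + 3*t**2 + 3*P*t))/(2*(P + t**2 + P*t)))*t + P**2 = (5*(1 + 3*P + 3*t**2 + 3*P*t)/(2*(P + t**2 + P*t)))*t + P**2 = 5*t*(1 + 3*P + 3*t**2 + 3*P*t)/(2*(P + t**2 + P*t)) + P**2 = P**2 + 5*t*(1 + 3*P + 3*t**2 + 3*P*t)/(2*(P + t**2 + P*t)))
(q(-11, -3) + 105)**2 = ((2*(-3)**2*(-3 + (-11)**2 - 3*(-11)) + 5*(-11)*(1 + 3*(-3) + 3*(-11)**2 + 3*(-3)*(-11)))/(2*(-3 + (-11)**2 - 3*(-11))) + 105)**2 = ((2*9*(-3 + 121 + 33) + 5*(-11)*(1 - 9 + 3*121 + 99))/(2*(-3 + 121 + 33)) + 105)**2 = ((1/2)*(2*9*151 + 5*(-11)*(1 - 9 + 363 + 99))/151 + 105)**2 = ((1/2)*(1/151)*(2718 + 5*(-11)*454) + 105)**2 = ((1/2)*(1/151)*(2718 - 24970) + 105)**2 = ((1/2)*(1/151)*(-22252) + 105)**2 = (-11126/151 + 105)**2 = (4729/151)**2 = 22363441/22801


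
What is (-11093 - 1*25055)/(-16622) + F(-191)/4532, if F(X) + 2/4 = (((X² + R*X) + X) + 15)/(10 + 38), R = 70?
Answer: 1374052995/602647232 ≈ 2.2800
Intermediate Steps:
F(X) = -3/16 + X²/48 + 71*X/48 (F(X) = -½ + (((X² + 70*X) + X) + 15)/(10 + 38) = -½ + ((X² + 71*X) + 15)/48 = -½ + (15 + X² + 71*X)*(1/48) = -½ + (5/16 + X²/48 + 71*X/48) = -3/16 + X²/48 + 71*X/48)
(-11093 - 1*25055)/(-16622) + F(-191)/4532 = (-11093 - 1*25055)/(-16622) + (-3/16 + (1/48)*(-191)² + (71/48)*(-191))/4532 = (-11093 - 25055)*(-1/16622) + (-3/16 + (1/48)*36481 - 13561/48)*(1/4532) = -36148*(-1/16622) + (-3/16 + 36481/48 - 13561/48)*(1/4532) = 18074/8311 + (7637/16)*(1/4532) = 18074/8311 + 7637/72512 = 1374052995/602647232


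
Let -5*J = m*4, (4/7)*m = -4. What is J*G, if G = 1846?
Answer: 51688/5 ≈ 10338.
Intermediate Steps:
m = -7 (m = (7/4)*(-4) = -7)
J = 28/5 (J = -(-7)*4/5 = -⅕*(-28) = 28/5 ≈ 5.6000)
J*G = (28/5)*1846 = 51688/5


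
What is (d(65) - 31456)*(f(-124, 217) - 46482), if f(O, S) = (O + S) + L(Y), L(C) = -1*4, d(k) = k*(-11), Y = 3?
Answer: 1492509203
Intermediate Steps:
d(k) = -11*k
L(C) = -4
f(O, S) = -4 + O + S (f(O, S) = (O + S) - 4 = -4 + O + S)
(d(65) - 31456)*(f(-124, 217) - 46482) = (-11*65 - 31456)*((-4 - 124 + 217) - 46482) = (-715 - 31456)*(89 - 46482) = -32171*(-46393) = 1492509203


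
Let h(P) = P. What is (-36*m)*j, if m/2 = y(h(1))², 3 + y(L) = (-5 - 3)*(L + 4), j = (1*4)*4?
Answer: -2130048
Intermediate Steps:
j = 16 (j = 4*4 = 16)
y(L) = -35 - 8*L (y(L) = -3 + (-5 - 3)*(L + 4) = -3 - 8*(4 + L) = -3 + (-32 - 8*L) = -35 - 8*L)
m = 3698 (m = 2*(-35 - 8*1)² = 2*(-35 - 8)² = 2*(-43)² = 2*1849 = 3698)
(-36*m)*j = -36*3698*16 = -133128*16 = -2130048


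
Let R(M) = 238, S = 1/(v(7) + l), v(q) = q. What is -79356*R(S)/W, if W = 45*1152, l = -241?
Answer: -786947/2160 ≈ -364.33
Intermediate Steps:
W = 51840
S = -1/234 (S = 1/(7 - 241) = 1/(-234) = -1/234 ≈ -0.0042735)
-79356*R(S)/W = -79356/(51840/238) = -79356/(51840*(1/238)) = -79356/25920/119 = -79356*119/25920 = -786947/2160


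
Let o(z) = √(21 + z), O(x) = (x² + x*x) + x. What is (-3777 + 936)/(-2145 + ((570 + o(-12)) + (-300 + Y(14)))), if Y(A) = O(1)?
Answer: 947/623 ≈ 1.5201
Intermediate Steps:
O(x) = x + 2*x² (O(x) = (x² + x²) + x = 2*x² + x = x + 2*x²)
Y(A) = 3 (Y(A) = 1*(1 + 2*1) = 1*(1 + 2) = 1*3 = 3)
(-3777 + 936)/(-2145 + ((570 + o(-12)) + (-300 + Y(14)))) = (-3777 + 936)/(-2145 + ((570 + √(21 - 12)) + (-300 + 3))) = -2841/(-2145 + ((570 + √9) - 297)) = -2841/(-2145 + ((570 + 3) - 297)) = -2841/(-2145 + (573 - 297)) = -2841/(-2145 + 276) = -2841/(-1869) = -2841*(-1/1869) = 947/623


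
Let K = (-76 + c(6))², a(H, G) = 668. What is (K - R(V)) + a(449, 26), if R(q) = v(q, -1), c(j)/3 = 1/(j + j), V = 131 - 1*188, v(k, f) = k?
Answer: 103409/16 ≈ 6463.1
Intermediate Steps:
V = -57 (V = 131 - 188 = -57)
c(j) = 3/(2*j) (c(j) = 3/(j + j) = 3/((2*j)) = 3*(1/(2*j)) = 3/(2*j))
R(q) = q
K = 91809/16 (K = (-76 + (3/2)/6)² = (-76 + (3/2)*(⅙))² = (-76 + ¼)² = (-303/4)² = 91809/16 ≈ 5738.1)
(K - R(V)) + a(449, 26) = (91809/16 - 1*(-57)) + 668 = (91809/16 + 57) + 668 = 92721/16 + 668 = 103409/16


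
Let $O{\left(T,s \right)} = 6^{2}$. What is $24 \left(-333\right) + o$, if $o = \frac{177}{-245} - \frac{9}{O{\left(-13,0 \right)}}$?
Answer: $- \frac{7833113}{980} \approx -7993.0$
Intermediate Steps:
$O{\left(T,s \right)} = 36$
$o = - \frac{953}{980}$ ($o = \frac{177}{-245} - \frac{9}{36} = 177 \left(- \frac{1}{245}\right) - \frac{1}{4} = - \frac{177}{245} - \frac{1}{4} = - \frac{953}{980} \approx -0.97245$)
$24 \left(-333\right) + o = 24 \left(-333\right) - \frac{953}{980} = -7992 - \frac{953}{980} = - \frac{7833113}{980}$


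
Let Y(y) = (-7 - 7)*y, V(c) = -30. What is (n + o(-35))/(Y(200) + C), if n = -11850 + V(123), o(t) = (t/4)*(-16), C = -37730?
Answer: 1174/4053 ≈ 0.28966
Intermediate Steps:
o(t) = -4*t (o(t) = (t*(¼))*(-16) = (t/4)*(-16) = -4*t)
Y(y) = -14*y
n = -11880 (n = -11850 - 30 = -11880)
(n + o(-35))/(Y(200) + C) = (-11880 - 4*(-35))/(-14*200 - 37730) = (-11880 + 140)/(-2800 - 37730) = -11740/(-40530) = -11740*(-1/40530) = 1174/4053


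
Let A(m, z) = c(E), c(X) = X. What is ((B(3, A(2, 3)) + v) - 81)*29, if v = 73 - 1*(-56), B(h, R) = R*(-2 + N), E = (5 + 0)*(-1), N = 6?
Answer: 812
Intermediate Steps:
E = -5 (E = 5*(-1) = -5)
A(m, z) = -5
B(h, R) = 4*R (B(h, R) = R*(-2 + 6) = R*4 = 4*R)
v = 129 (v = 73 + 56 = 129)
((B(3, A(2, 3)) + v) - 81)*29 = ((4*(-5) + 129) - 81)*29 = ((-20 + 129) - 81)*29 = (109 - 81)*29 = 28*29 = 812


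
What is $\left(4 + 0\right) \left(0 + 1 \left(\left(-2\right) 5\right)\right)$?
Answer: $-40$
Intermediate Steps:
$\left(4 + 0\right) \left(0 + 1 \left(\left(-2\right) 5\right)\right) = 4 \left(0 + 1 \left(-10\right)\right) = 4 \left(0 - 10\right) = 4 \left(-10\right) = -40$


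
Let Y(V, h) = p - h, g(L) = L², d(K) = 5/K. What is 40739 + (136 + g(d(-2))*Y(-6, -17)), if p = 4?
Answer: 164025/4 ≈ 41006.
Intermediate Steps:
Y(V, h) = 4 - h
40739 + (136 + g(d(-2))*Y(-6, -17)) = 40739 + (136 + (5/(-2))²*(4 - 1*(-17))) = 40739 + (136 + (5*(-½))²*(4 + 17)) = 40739 + (136 + (-5/2)²*21) = 40739 + (136 + (25/4)*21) = 40739 + (136 + 525/4) = 40739 + 1069/4 = 164025/4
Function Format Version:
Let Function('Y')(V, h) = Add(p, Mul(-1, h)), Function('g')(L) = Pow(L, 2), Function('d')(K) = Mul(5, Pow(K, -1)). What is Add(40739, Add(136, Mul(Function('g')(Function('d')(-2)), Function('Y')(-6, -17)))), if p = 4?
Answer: Rational(164025, 4) ≈ 41006.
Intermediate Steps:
Function('Y')(V, h) = Add(4, Mul(-1, h))
Add(40739, Add(136, Mul(Function('g')(Function('d')(-2)), Function('Y')(-6, -17)))) = Add(40739, Add(136, Mul(Pow(Mul(5, Pow(-2, -1)), 2), Add(4, Mul(-1, -17))))) = Add(40739, Add(136, Mul(Pow(Mul(5, Rational(-1, 2)), 2), Add(4, 17)))) = Add(40739, Add(136, Mul(Pow(Rational(-5, 2), 2), 21))) = Add(40739, Add(136, Mul(Rational(25, 4), 21))) = Add(40739, Add(136, Rational(525, 4))) = Add(40739, Rational(1069, 4)) = Rational(164025, 4)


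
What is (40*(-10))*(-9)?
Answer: 3600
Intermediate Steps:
(40*(-10))*(-9) = -400*(-9) = 3600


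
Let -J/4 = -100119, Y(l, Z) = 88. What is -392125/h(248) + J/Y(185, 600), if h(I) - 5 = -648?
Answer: 73003267/14146 ≈ 5160.7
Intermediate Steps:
J = 400476 (J = -4*(-100119) = 400476)
h(I) = -643 (h(I) = 5 - 648 = -643)
-392125/h(248) + J/Y(185, 600) = -392125/(-643) + 400476/88 = -392125*(-1/643) + 400476*(1/88) = 392125/643 + 100119/22 = 73003267/14146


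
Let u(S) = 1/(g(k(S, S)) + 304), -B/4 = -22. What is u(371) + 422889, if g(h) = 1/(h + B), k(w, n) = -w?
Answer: 36381563842/86031 ≈ 4.2289e+5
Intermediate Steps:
B = 88 (B = -4*(-22) = 88)
g(h) = 1/(88 + h) (g(h) = 1/(h + 88) = 1/(88 + h))
u(S) = 1/(304 + 1/(88 - S)) (u(S) = 1/(1/(88 - S) + 304) = 1/(304 + 1/(88 - S)))
u(371) + 422889 = (-88 + 371)/(-26753 + 304*371) + 422889 = 283/(-26753 + 112784) + 422889 = 283/86031 + 422889 = 36381563842/86031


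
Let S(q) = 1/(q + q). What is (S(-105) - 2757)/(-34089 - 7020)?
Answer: 578971/8632890 ≈ 0.067066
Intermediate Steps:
S(q) = 1/(2*q)
(S(-105) - 2757)/(-34089 - 7020) = ((½)/(-105) - 2757)/(-34089 - 7020) = ((½)*(-1/105) - 2757)/(-41109) = (-1/210 - 2757)*(-1/41109) = -578971/210*(-1/41109) = 578971/8632890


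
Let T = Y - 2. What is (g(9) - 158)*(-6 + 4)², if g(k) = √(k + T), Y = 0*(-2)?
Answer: -632 + 4*√7 ≈ -621.42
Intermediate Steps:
Y = 0
T = -2 (T = 0 - 2 = -2)
g(k) = √(-2 + k) (g(k) = √(k - 2) = √(-2 + k))
(g(9) - 158)*(-6 + 4)² = (√(-2 + 9) - 158)*(-6 + 4)² = (√7 - 158)*(-2)² = (-158 + √7)*4 = -632 + 4*√7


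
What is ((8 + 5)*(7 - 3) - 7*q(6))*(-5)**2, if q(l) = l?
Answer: 250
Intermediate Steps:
((8 + 5)*(7 - 3) - 7*q(6))*(-5)**2 = ((8 + 5)*(7 - 3) - 7*6)*(-5)**2 = (13*4 - 42)*25 = (52 - 42)*25 = 10*25 = 250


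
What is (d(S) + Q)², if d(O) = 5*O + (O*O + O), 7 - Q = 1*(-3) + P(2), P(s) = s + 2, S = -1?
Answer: 1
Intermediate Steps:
P(s) = 2 + s
Q = 6 (Q = 7 - (1*(-3) + (2 + 2)) = 7 - (-3 + 4) = 7 - 1*1 = 7 - 1 = 6)
d(O) = O² + 6*O (d(O) = 5*O + (O² + O) = 5*O + (O + O²) = O² + 6*O)
(d(S) + Q)² = (-(6 - 1) + 6)² = (-1*5 + 6)² = (-5 + 6)² = 1² = 1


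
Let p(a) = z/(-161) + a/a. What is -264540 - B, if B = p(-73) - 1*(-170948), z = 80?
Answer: -70113649/161 ≈ -4.3549e+5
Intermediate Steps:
p(a) = 81/161 (p(a) = 80/(-161) + a/a = 80*(-1/161) + 1 = -80/161 + 1 = 81/161)
B = 27522709/161 (B = 81/161 - 1*(-170948) = 81/161 + 170948 = 27522709/161 ≈ 1.7095e+5)
-264540 - B = -264540 - 1*27522709/161 = -264540 - 27522709/161 = -70113649/161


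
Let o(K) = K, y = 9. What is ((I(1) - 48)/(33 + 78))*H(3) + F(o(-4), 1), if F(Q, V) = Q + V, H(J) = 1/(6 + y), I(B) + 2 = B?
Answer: -5044/1665 ≈ -3.0294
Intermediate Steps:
I(B) = -2 + B
H(J) = 1/15 (H(J) = 1/(6 + 9) = 1/15)
((I(1) - 48)/(33 + 78))*H(3) + F(o(-4), 1) = (((-2 + 1) - 48)/(33 + 78))*(1/15) + (-4 + 1) = ((-1 - 48)/111)*(1/15) - 3 = -49*1/111*(1/15) - 3 = -49/111*1/15 - 3 = -49/1665 - 3 = -5044/1665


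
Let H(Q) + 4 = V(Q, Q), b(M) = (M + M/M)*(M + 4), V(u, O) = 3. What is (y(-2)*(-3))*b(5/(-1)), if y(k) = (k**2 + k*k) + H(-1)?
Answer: -84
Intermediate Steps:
b(M) = (1 + M)*(4 + M) (b(M) = (M + 1)*(4 + M) = (1 + M)*(4 + M))
H(Q) = -1 (H(Q) = -4 + 3 = -1)
y(k) = -1 + 2*k**2 (y(k) = (k**2 + k*k) - 1 = (k**2 + k**2) - 1 = 2*k**2 - 1 = -1 + 2*k**2)
(y(-2)*(-3))*b(5/(-1)) = ((-1 + 2*(-2)**2)*(-3))*(4 + (5/(-1))**2 + 5*(5/(-1))) = ((-1 + 2*4)*(-3))*(4 + (5*(-1))**2 + 5*(5*(-1))) = ((-1 + 8)*(-3))*(4 + (-5)**2 + 5*(-5)) = (7*(-3))*(4 + 25 - 25) = -21*4 = -84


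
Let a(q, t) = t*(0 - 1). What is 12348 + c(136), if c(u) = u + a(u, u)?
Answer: 12348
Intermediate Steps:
a(q, t) = -t (a(q, t) = t*(-1) = -t)
c(u) = 0 (c(u) = u - u = 0)
12348 + c(136) = 12348 + 0 = 12348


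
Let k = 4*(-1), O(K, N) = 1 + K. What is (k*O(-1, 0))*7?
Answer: 0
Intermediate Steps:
k = -4
(k*O(-1, 0))*7 = -4*(1 - 1)*7 = -4*0*7 = 0*7 = 0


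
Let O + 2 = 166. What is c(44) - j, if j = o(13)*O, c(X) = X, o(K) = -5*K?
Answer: 10704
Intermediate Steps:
O = 164 (O = -2 + 166 = 164)
j = -10660 (j = -5*13*164 = -65*164 = -10660)
c(44) - j = 44 - 1*(-10660) = 44 + 10660 = 10704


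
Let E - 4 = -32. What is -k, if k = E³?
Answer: 21952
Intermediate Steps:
E = -28 (E = 4 - 32 = -28)
k = -21952 (k = (-28)³ = -21952)
-k = -1*(-21952) = 21952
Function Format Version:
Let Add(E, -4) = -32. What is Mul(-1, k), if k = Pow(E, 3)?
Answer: 21952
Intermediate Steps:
E = -28 (E = Add(4, -32) = -28)
k = -21952 (k = Pow(-28, 3) = -21952)
Mul(-1, k) = Mul(-1, -21952) = 21952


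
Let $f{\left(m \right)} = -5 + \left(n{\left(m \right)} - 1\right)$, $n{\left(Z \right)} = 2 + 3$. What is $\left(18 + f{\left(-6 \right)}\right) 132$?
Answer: $2244$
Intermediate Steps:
$n{\left(Z \right)} = 5$
$f{\left(m \right)} = -1$ ($f{\left(m \right)} = -5 + \left(5 - 1\right) = -5 + 4 = -1$)
$\left(18 + f{\left(-6 \right)}\right) 132 = \left(18 - 1\right) 132 = 17 \cdot 132 = 2244$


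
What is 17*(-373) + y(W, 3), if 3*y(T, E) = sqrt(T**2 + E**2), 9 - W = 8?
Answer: -6341 + sqrt(10)/3 ≈ -6339.9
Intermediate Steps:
W = 1 (W = 9 - 1*8 = 9 - 8 = 1)
y(T, E) = sqrt(E**2 + T**2)/3 (y(T, E) = sqrt(T**2 + E**2)/3 = sqrt(E**2 + T**2)/3)
17*(-373) + y(W, 3) = 17*(-373) + sqrt(3**2 + 1**2)/3 = -6341 + sqrt(9 + 1)/3 = -6341 + sqrt(10)/3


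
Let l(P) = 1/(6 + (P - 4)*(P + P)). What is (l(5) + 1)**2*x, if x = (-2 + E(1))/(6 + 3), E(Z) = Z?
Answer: -289/2304 ≈ -0.12543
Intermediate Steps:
l(P) = 1/(6 + 2*P*(-4 + P)) (l(P) = 1/(6 + (-4 + P)*(2*P)) = 1/(6 + 2*P*(-4 + P)))
x = -1/9 (x = (-2 + 1)/(6 + 3) = -1/9 ≈ -0.11111)
(l(5) + 1)**2*x = (1/(2*(3 + 5**2 - 4*5)) + 1)**2*(-1/9) = (1/(2*(3 + 25 - 20)) + 1)**2*(-1/9) = ((1/2)/8 + 1)**2*(-1/9) = ((1/2)*(1/8) + 1)**2*(-1/9) = (1/16 + 1)**2*(-1/9) = (17/16)**2*(-1/9) = (289/256)*(-1/9) = -289/2304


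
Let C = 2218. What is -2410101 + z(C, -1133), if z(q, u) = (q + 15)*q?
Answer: 2542693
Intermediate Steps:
z(q, u) = q*(15 + q) (z(q, u) = (15 + q)*q = q*(15 + q))
-2410101 + z(C, -1133) = -2410101 + 2218*(15 + 2218) = -2410101 + 2218*2233 = -2410101 + 4952794 = 2542693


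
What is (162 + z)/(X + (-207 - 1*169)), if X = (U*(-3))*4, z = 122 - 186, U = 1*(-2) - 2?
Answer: -49/164 ≈ -0.29878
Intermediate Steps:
U = -4 (U = -2 - 2 = -4)
z = -64
X = 48 (X = -4*(-3)*4 = 12*4 = 48)
(162 + z)/(X + (-207 - 1*169)) = (162 - 64)/(48 + (-207 - 1*169)) = 98/(48 + (-207 - 169)) = 98/(48 - 376) = 98/(-328) = 98*(-1/328) = -49/164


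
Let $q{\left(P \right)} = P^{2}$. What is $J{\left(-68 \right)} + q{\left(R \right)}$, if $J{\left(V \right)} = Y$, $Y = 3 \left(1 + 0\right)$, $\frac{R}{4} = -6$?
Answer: $579$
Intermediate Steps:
$R = -24$ ($R = 4 \left(-6\right) = -24$)
$Y = 3$ ($Y = 3 \cdot 1 = 3$)
$J{\left(V \right)} = 3$
$J{\left(-68 \right)} + q{\left(R \right)} = 3 + \left(-24\right)^{2} = 3 + 576 = 579$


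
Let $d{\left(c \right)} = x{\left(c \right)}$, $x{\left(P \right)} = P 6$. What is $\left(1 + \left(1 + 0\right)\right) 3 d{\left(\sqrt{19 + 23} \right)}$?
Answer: $36 \sqrt{42} \approx 233.31$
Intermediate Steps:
$x{\left(P \right)} = 6 P$
$d{\left(c \right)} = 6 c$
$\left(1 + \left(1 + 0\right)\right) 3 d{\left(\sqrt{19 + 23} \right)} = \left(1 + \left(1 + 0\right)\right) 3 \cdot 6 \sqrt{19 + 23} = \left(1 + 1\right) 3 \cdot 6 \sqrt{42} = 2 \cdot 3 \cdot 6 \sqrt{42} = 6 \cdot 6 \sqrt{42} = 36 \sqrt{42}$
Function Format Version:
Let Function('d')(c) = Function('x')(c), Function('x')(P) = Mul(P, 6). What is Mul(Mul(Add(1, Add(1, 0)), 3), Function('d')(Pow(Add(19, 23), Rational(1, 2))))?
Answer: Mul(36, Pow(42, Rational(1, 2))) ≈ 233.31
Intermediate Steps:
Function('x')(P) = Mul(6, P)
Function('d')(c) = Mul(6, c)
Mul(Mul(Add(1, Add(1, 0)), 3), Function('d')(Pow(Add(19, 23), Rational(1, 2)))) = Mul(Mul(Add(1, Add(1, 0)), 3), Mul(6, Pow(Add(19, 23), Rational(1, 2)))) = Mul(Mul(Add(1, 1), 3), Mul(6, Pow(42, Rational(1, 2)))) = Mul(Mul(2, 3), Mul(6, Pow(42, Rational(1, 2)))) = Mul(6, Mul(6, Pow(42, Rational(1, 2)))) = Mul(36, Pow(42, Rational(1, 2)))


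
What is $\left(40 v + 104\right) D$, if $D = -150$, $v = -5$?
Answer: $14400$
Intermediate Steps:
$\left(40 v + 104\right) D = \left(40 \left(-5\right) + 104\right) \left(-150\right) = \left(-200 + 104\right) \left(-150\right) = \left(-96\right) \left(-150\right) = 14400$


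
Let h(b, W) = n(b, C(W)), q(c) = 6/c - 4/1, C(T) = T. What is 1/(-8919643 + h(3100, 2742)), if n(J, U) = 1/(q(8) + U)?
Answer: -10955/97714689061 ≈ -1.1211e-7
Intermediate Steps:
q(c) = -4 + 6/c (q(c) = 6/c - 4*1 = 6/c - 4 = -4 + 6/c)
n(J, U) = 1/(-13/4 + U) (n(J, U) = 1/((-4 + 6/8) + U) = 1/((-4 + 6*(1/8)) + U) = 1/((-4 + 3/4) + U) = 1/(-13/4 + U))
h(b, W) = 4/(-13 + 4*W)
1/(-8919643 + h(3100, 2742)) = 1/(-8919643 + 4/(-13 + 4*2742)) = 1/(-8919643 + 4/(-13 + 10968)) = 1/(-8919643 + 4/10955) = 1/(-97714689061/10955) = -10955/97714689061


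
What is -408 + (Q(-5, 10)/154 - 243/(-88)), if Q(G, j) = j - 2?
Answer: -249595/616 ≈ -405.19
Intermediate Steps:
Q(G, j) = -2 + j
-408 + (Q(-5, 10)/154 - 243/(-88)) = -408 + ((-2 + 10)/154 - 243/(-88)) = -408 + (8*(1/154) - 243*(-1/88)) = -408 + (4/77 + 243/88) = -408 + 1733/616 = -249595/616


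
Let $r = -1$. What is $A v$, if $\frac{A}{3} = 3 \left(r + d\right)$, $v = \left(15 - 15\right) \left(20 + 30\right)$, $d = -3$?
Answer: $0$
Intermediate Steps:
$v = 0$ ($v = \left(15 - 15\right) 50 = 0 \cdot 50 = 0$)
$A = -36$ ($A = 3 \cdot 3 \left(-1 - 3\right) = 3 \cdot 3 \left(-4\right) = 3 \left(-12\right) = -36$)
$A v = \left(-36\right) 0 = 0$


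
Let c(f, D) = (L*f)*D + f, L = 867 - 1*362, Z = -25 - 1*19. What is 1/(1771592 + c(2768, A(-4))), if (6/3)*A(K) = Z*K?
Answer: 1/124784280 ≈ 8.0138e-9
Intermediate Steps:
Z = -44 (Z = -25 - 19 = -44)
A(K) = -22*K (A(K) = (-44*K)/2 = -22*K)
L = 505 (L = 867 - 362 = 505)
c(f, D) = f + 505*D*f (c(f, D) = (505*f)*D + f = 505*D*f + f = f + 505*D*f)
1/(1771592 + c(2768, A(-4))) = 1/(1771592 + 2768*(1 + 505*(-22*(-4)))) = 1/(1771592 + 2768*(1 + 505*88)) = 1/(1771592 + 2768*(1 + 44440)) = 1/(1771592 + 2768*44441) = 1/(1771592 + 123012688) = 1/124784280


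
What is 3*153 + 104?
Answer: 563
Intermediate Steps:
3*153 + 104 = 459 + 104 = 563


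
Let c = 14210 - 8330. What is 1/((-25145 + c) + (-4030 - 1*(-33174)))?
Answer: 1/9879 ≈ 0.00010122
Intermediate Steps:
c = 5880
1/((-25145 + c) + (-4030 - 1*(-33174))) = 1/((-25145 + 5880) + (-4030 - 1*(-33174))) = 1/(-19265 + (-4030 + 33174)) = 1/(-19265 + 29144) = 1/9879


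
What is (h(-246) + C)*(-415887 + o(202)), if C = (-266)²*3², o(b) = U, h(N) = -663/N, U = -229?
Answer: -10864403644642/41 ≈ -2.6499e+11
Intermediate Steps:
o(b) = -229
C = 636804 (C = 70756*9 = 636804)
(h(-246) + C)*(-415887 + o(202)) = (-663/(-246) + 636804)*(-415887 - 229) = (-663*(-1/246) + 636804)*(-416116) = (221/82 + 636804)*(-416116) = (52218149/82)*(-416116) = -10864403644642/41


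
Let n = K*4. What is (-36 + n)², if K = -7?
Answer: 4096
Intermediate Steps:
n = -28 (n = -7*4 = -28)
(-36 + n)² = (-36 - 28)² = (-64)² = 4096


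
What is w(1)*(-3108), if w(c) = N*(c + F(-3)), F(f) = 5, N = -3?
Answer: 55944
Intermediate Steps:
w(c) = -15 - 3*c (w(c) = -3*(c + 5) = -3*(5 + c) = -15 - 3*c)
w(1)*(-3108) = (-15 - 3*1)*(-3108) = (-15 - 3)*(-3108) = -18*(-3108) = 55944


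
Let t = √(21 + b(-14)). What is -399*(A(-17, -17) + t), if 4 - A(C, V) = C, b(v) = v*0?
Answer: -8379 - 399*√21 ≈ -10207.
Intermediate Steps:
b(v) = 0
A(C, V) = 4 - C
t = √21 (t = √(21 + 0) = √21 ≈ 4.5826)
-399*(A(-17, -17) + t) = -399*((4 - 1*(-17)) + √21) = -399*((4 + 17) + √21) = -399*(21 + √21) = -8379 - 399*√21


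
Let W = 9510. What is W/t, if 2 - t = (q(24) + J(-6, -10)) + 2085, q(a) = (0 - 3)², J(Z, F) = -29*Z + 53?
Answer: -3170/773 ≈ -4.1009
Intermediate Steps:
J(Z, F) = 53 - 29*Z
q(a) = 9 (q(a) = (-3)² = 9)
t = -2319 (t = 2 - ((9 + (53 - 29*(-6))) + 2085) = 2 - ((9 + (53 + 174)) + 2085) = 2 - ((9 + 227) + 2085) = 2 - (236 + 2085) = 2 - 1*2321 = 2 - 2321 = -2319)
W/t = 9510/(-2319) = 9510*(-1/2319) = -3170/773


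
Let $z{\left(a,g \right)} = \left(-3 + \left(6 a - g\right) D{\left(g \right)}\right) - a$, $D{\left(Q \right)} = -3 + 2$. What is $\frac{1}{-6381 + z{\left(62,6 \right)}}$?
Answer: $- \frac{1}{6812} \approx -0.0001468$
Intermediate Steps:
$D{\left(Q \right)} = -1$
$z{\left(a,g \right)} = -3 + g - 7 a$ ($z{\left(a,g \right)} = \left(-3 + \left(6 a - g\right) \left(-1\right)\right) - a = \left(-3 + \left(- g + 6 a\right) \left(-1\right)\right) - a = \left(-3 - \left(- g + 6 a\right)\right) - a = \left(-3 + g - 6 a\right) - a = -3 + g - 7 a$)
$\frac{1}{-6381 + z{\left(62,6 \right)}} = \frac{1}{-6381 - 431} = \frac{1}{-6812} = - \frac{1}{6812}$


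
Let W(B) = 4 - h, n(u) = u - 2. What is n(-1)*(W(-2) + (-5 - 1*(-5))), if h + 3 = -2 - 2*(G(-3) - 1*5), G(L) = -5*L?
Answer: -87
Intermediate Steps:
n(u) = -2 + u
h = -25 (h = -3 + (-2 - 2*(-5*(-3) - 1*5)) = -3 + (-2 - 2*(15 - 5)) = -3 + (-2 - 2*10) = -3 + (-2 - 20) = -3 - 22 = -25)
W(B) = 29 (W(B) = 4 - 1*(-25) = 4 + 25 = 29)
n(-1)*(W(-2) + (-5 - 1*(-5))) = (-2 - 1)*(29 + (-5 - 1*(-5))) = -3*(29 + (-5 + 5)) = -3*(29 + 0) = -3*29 = -87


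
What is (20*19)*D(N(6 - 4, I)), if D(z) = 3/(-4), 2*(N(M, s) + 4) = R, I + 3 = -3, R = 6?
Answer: -285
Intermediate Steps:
I = -6 (I = -3 - 3 = -6)
N(M, s) = -1 (N(M, s) = -4 + (½)*6 = -4 + 3 = -1)
D(z) = -¾ (D(z) = 3*(-¼) = -¾)
(20*19)*D(N(6 - 4, I)) = (20*19)*(-¾) = 380*(-¾) = -285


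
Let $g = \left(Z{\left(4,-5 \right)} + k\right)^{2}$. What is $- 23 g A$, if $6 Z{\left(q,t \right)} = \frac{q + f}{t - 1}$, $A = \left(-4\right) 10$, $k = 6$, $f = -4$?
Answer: $33120$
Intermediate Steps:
$A = -40$
$Z{\left(q,t \right)} = \frac{-4 + q}{6 \left(-1 + t\right)}$ ($Z{\left(q,t \right)} = \frac{\left(q - 4\right) \frac{1}{t - 1}}{6} = \frac{\left(-4 + q\right) \frac{1}{-1 + t}}{6} = \frac{\frac{1}{-1 + t} \left(-4 + q\right)}{6} = \frac{-4 + q}{6 \left(-1 + t\right)}$)
$g = 36$ ($g = \left(\frac{-4 + 4}{6 \left(-1 - 5\right)} + 6\right)^{2} = \left(\frac{1}{6} \frac{1}{-6} \cdot 0 + 6\right)^{2} = \left(\frac{1}{6} \left(- \frac{1}{6}\right) 0 + 6\right)^{2} = \left(0 + 6\right)^{2} = 6^{2} = 36$)
$- 23 g A = \left(-23\right) 36 \left(-40\right) = \left(-828\right) \left(-40\right) = 33120$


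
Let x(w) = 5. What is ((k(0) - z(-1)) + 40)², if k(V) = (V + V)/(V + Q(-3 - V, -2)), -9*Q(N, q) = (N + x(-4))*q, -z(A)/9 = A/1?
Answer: 961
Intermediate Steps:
z(A) = -9*A (z(A) = -9*A/1 = -9*A)
Q(N, q) = -q*(5 + N)/9 (Q(N, q) = -(N + 5)*q/9 = -(5 + N)*q/9 = -q*(5 + N)/9)
k(V) = 2*V/(4/9 + 7*V/9) (k(V) = (V + V)/(V - ⅑*(-2)*(5 + (-3 - V))) = (2*V)/(V - ⅑*(-2)*(2 - V)) = (2*V)/(V + (4/9 - 2*V/9)) = (2*V)/(4/9 + 7*V/9) = 2*V/(4/9 + 7*V/9))
((k(0) - z(-1)) + 40)² = ((18*0/(4 + 7*0) - (-9)*(-1)) + 40)² = ((18*0/(4 + 0) - 1*9) + 40)² = ((18*0/4 - 9) + 40)² = ((18*0*(¼) - 9) + 40)² = ((0 - 9) + 40)² = (-9 + 40)² = 31² = 961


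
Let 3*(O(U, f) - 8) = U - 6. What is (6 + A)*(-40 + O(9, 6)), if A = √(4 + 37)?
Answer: -186 - 31*√41 ≈ -384.50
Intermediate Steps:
O(U, f) = 6 + U/3 (O(U, f) = 8 + (U - 6)/3 = 8 + (-6 + U)/3 = 8 + (-2 + U/3) = 6 + U/3)
A = √41 ≈ 6.4031
(6 + A)*(-40 + O(9, 6)) = (6 + √41)*(-40 + (6 + (⅓)*9)) = (6 + √41)*(-40 + (6 + 3)) = (6 + √41)*(-40 + 9) = (6 + √41)*(-31) = -186 - 31*√41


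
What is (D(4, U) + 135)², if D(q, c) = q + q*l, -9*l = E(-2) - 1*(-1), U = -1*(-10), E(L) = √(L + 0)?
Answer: 1554977/81 - 9976*I*√2/81 ≈ 19197.0 - 174.18*I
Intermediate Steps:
E(L) = √L
U = 10
l = -⅑ - I*√2/9 (l = -(√(-2) - 1*(-1))/9 = -(I*√2 + 1)/9 = -(1 + I*√2)/9 = -⅑ - I*√2/9 ≈ -0.11111 - 0.15713*I)
D(q, c) = q + q*(-⅑ - I*√2/9)
(D(4, U) + 135)² = ((⅑)*4*(8 - I*√2) + 135)² = ((32/9 - 4*I*√2/9) + 135)² = (1247/9 - 4*I*√2/9)²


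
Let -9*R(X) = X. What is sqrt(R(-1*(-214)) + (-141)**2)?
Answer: sqrt(178715)/3 ≈ 140.92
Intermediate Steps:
R(X) = -X/9
sqrt(R(-1*(-214)) + (-141)**2) = sqrt(-(-1)*(-214)/9 + (-141)**2) = sqrt(-1/9*214 + 19881) = sqrt(-214/9 + 19881) = sqrt(178715/9) = sqrt(178715)/3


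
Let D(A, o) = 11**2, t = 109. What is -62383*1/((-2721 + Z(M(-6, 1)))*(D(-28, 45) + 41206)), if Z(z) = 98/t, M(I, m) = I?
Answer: 6799747/12253083557 ≈ 0.00055494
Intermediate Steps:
D(A, o) = 121
Z(z) = 98/109
-62383*1/((-2721 + Z(M(-6, 1)))*(D(-28, 45) + 41206)) = -62383*1/((-2721 + 98/109)*(121 + 41206)) = -62383/((-296491/109*41327)) = -62383/(-12253083557/109) = -62383*(-109/12253083557) = 6799747/12253083557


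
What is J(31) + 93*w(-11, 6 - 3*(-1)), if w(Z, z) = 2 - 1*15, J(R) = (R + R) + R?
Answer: -1116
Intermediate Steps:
J(R) = 3*R (J(R) = 2*R + R = 3*R)
w(Z, z) = -13 (w(Z, z) = 2 - 15 = -13)
J(31) + 93*w(-11, 6 - 3*(-1)) = 3*31 + 93*(-13) = 93 - 1209 = -1116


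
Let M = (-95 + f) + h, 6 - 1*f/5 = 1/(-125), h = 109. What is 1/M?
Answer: 25/1101 ≈ 0.022707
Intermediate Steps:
f = 751/25 (f = 30 - 5/(-125) = 30 - 5*(-1/125) = 30 + 1/25 = 751/25 ≈ 30.040)
M = 1101/25 (M = (-95 + 751/25) + 109 = -1624/25 + 109 = 1101/25 ≈ 44.040)
1/M = 1/(1101/25) = 25/1101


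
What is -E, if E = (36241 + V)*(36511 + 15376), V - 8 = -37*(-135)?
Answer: -2140027428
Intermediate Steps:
V = 5003 (V = 8 - 37*(-135) = 8 + 4995 = 5003)
E = 2140027428 (E = (36241 + 5003)*(36511 + 15376) = 41244*51887 = 2140027428)
-E = -1*2140027428 = -2140027428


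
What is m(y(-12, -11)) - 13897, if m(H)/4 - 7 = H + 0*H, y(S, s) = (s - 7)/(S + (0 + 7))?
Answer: -69273/5 ≈ -13855.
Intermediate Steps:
y(S, s) = (-7 + s)/(7 + S) (y(S, s) = (-7 + s)/(S + 7) = (-7 + s)/(7 + S))
m(H) = 28 + 4*H (m(H) = 28 + 4*(H + 0*H) = 28 + 4*(H + 0) = 28 + 4*H)
m(y(-12, -11)) - 13897 = (28 + 4*((-7 - 11)/(7 - 12))) - 13897 = (28 + 4*(-18/(-5))) - 13897 = (28 + 4*(-⅕*(-18))) - 13897 = (28 + 4*(18/5)) - 13897 = (28 + 72/5) - 13897 = 212/5 - 13897 = -69273/5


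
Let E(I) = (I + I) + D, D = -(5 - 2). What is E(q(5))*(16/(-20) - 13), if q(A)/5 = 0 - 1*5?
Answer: 3657/5 ≈ 731.40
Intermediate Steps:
D = -3 (D = -1*3 = -3)
q(A) = -25 (q(A) = 5*(0 - 1*5) = 5*(0 - 5) = 5*(-5) = -25)
E(I) = -3 + 2*I (E(I) = (I + I) - 3 = 2*I - 3 = -3 + 2*I)
E(q(5))*(16/(-20) - 13) = (-3 + 2*(-25))*(16/(-20) - 13) = (-3 - 50)*(16*(-1/20) - 13) = -53*(-⅘ - 13) = -53*(-69/5) = 3657/5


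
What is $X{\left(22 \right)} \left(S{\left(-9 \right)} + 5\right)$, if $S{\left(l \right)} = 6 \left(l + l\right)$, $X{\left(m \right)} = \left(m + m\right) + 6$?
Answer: $-5150$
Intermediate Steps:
$X{\left(m \right)} = 6 + 2 m$ ($X{\left(m \right)} = 2 m + 6 = 6 + 2 m$)
$S{\left(l \right)} = 12 l$ ($S{\left(l \right)} = 6 \cdot 2 l = 12 l$)
$X{\left(22 \right)} \left(S{\left(-9 \right)} + 5\right) = \left(6 + 2 \cdot 22\right) \left(12 \left(-9\right) + 5\right) = \left(6 + 44\right) \left(-108 + 5\right) = 50 \left(-103\right) = -5150$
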